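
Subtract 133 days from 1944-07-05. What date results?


Start: 1944-07-05, subtract 133 days
Back 5 days from July 5 reaches June 30, 1944 -> 128 left
June 1944 has 30 days -> back to May 31, 1944 -> 98 left
May 1944 has 31 days -> back to April 30, 1944 -> 67 left
April 1944 has 30 days -> back to March 31, 1944 -> 37 left
March 1944 has 31 days -> back to February 29, 1944 -> 6 left
February 1944: 29 - 6 = 23 -> lands on February 23

Result: 1944-02-23


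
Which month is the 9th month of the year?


Month 9 of 12

September


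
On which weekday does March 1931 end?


March 1931 has 31 days
Anchor: Jan 1, 1931. With p = 1931 - 1 = 1930: (p + p//4 - p//100 + p//400) mod 7 = (1930 + 482 - 19 + 4) mod 7 = 2397 mod 7 = 3 -> Thursday (Mon=0 ... Sun=6)
Days before March (Jan-Feb): 59; March 1 index = (3 + 59) mod 7 = 6 -> Sunday
Last day offset: 31 - 1 = 30 days
Weekday index = (6 + 30) mod 7 = 1

Tuesday, March 31


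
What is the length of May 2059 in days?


May 2059

31 days


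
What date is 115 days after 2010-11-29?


Start: 2010-11-29, add 115 days
November 2010 has 30 days: 30 - 29 = 1 day to November 30 -> 114 left
December 2010 has 31 days -> 83 left
January 2011 has 31 days -> 52 left
February 2011 has 28 days -> 24 left
March 2011: 24 <= 31 -> lands on March 24

Result: 2011-03-24


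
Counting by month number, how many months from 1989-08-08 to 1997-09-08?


From August 1989 to September 1997
8 years * 12 = 96 months, plus 1 month = 97

97 months


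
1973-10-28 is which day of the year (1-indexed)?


Date: October 28, 1973
Days in months 1 through 9: 273
Plus 28 days in October

Day of year: 301


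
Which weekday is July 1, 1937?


Target: July 1, 1937
Anchor: Jan 1, 1937. With p = 1937 - 1 = 1936: (p + p//4 - p//100 + p//400) mod 7 = (1936 + 484 - 19 + 4) mod 7 = 2405 mod 7 = 4 -> Friday (Mon=0 ... Sun=6)
Days before July (Jan-Jun): 181 days
Weekday index = (4 + 181) mod 7 = 3

Thursday


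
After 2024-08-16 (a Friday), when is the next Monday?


Current: Friday
Target: Monday
Days ahead: 3

Next Monday: 2024-08-19


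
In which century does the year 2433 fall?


Century = (year - 1) // 100 + 1
= (2433 - 1) // 100 + 1
= 2432 // 100 + 1
= 24 + 1

25th century


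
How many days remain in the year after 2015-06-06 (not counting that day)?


Day of year: 157 of 365
Remaining = 365 - 157

208 days


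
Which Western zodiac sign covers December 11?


Date: December 11
Conventional tropical zodiac dates: Sagittarius from November 22 onward; Capricorn starts December 22
December 11 falls within the Sagittarius range

Sagittarius


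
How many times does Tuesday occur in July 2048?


July 2048 has 31 days
Anchor: Jan 1, 2048. With p = 2048 - 1 = 2047: (p + p//4 - p//100 + p//400) mod 7 = (2047 + 511 - 20 + 5) mod 7 = 2543 mod 7 = 2 -> Wednesday (Mon=0 ... Sun=6)
Days before July (Jan-Jun): 182; July 1 index = (2 + 182) mod 7 = 2 -> Wednesday
First Tuesday is July 7
Tuesdays: 7, 14, 21, 28

4 Tuesdays


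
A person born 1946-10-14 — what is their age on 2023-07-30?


Birth: 1946-10-14
Reference: 2023-07-30
Year difference: 2023 - 1946 = 77
Birthday not yet reached in 2023, subtract 1

76 years old


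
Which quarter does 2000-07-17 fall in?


Month: July (month 7)
Q1: Jan-Mar, Q2: Apr-Jun, Q3: Jul-Sep, Q4: Oct-Dec

Q3


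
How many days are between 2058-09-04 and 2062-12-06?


From 2058-09-04 to 2062-12-06
2058-09-04: days before September = 31 + 28 + 31 + 30 + 31 + 30 + 31 + 31 = 243 (2058 is not a leap year); day of year = 243 + 4 = 247
2062-12-06: days before December = 31 + 28 + 31 + 30 + 31 + 30 + 31 + 31 + 30 + 31 + 30 = 334 (2062 is not a leap year); day of year = 334 + 6 = 340
Rest of 2058: 365 - 247 = 118
Full years 2059 (365), 2060 (366), 2061 (365): 1096
Total = 118 + 1096 + 340 = 1554

1554 days


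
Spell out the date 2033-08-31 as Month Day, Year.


ISO 2033-08-31 parses as year=2033, month=08, day=31
Month 8 -> August

August 31, 2033


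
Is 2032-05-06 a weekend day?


Anchor: Jan 1, 2032. With p = 2032 - 1 = 2031: (p + p//4 - p//100 + p//400) mod 7 = (2031 + 507 - 20 + 5) mod 7 = 2523 mod 7 = 3 -> Thursday (Mon=0 ... Sun=6)
Day of year: 127; offset = 126
Weekday index = (3 + 126) mod 7 = 3 -> Thursday
Weekend days: Saturday, Sunday

No


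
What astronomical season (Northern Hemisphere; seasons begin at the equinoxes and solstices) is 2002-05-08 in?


Date: May 8
Astronomical Spring (approx.; exact equinox/solstice day varies by year): March 20 to June 20
May 8 falls within the Spring window

Spring


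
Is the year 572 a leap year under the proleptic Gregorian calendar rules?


Gregorian leap year rule: divisible by 4, but not by 100, unless also by 400.
572 is divisible by 4 but not 100 -> leap year

Yes


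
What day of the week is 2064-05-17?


Date: May 17, 2064
Anchor: Jan 1, 2064. With p = 2064 - 1 = 2063: (p + p//4 - p//100 + p//400) mod 7 = (2063 + 515 - 20 + 5) mod 7 = 2563 mod 7 = 1 -> Tuesday (Mon=0 ... Sun=6)
Days before May (Jan-Apr): 121; offset = 121 + 17 - 1 = 137
Weekday index = (1 + 137) mod 7 = 5

Day of the week: Saturday


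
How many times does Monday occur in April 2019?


April 2019 has 30 days
Anchor: Jan 1, 2019. With p = 2019 - 1 = 2018: (p + p//4 - p//100 + p//400) mod 7 = (2018 + 504 - 20 + 5) mod 7 = 2507 mod 7 = 1 -> Tuesday (Mon=0 ... Sun=6)
Days before April (Jan-Mar): 90; April 1 index = (1 + 90) mod 7 = 0 -> Monday
First Monday is April 1
Mondays: 1, 8, 15, 22, 29

5 Mondays


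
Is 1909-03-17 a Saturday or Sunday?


Anchor: Jan 1, 1909. With p = 1909 - 1 = 1908: (p + p//4 - p//100 + p//400) mod 7 = (1908 + 477 - 19 + 4) mod 7 = 2370 mod 7 = 4 -> Friday (Mon=0 ... Sun=6)
Day of year: 76; offset = 75
Weekday index = (4 + 75) mod 7 = 2 -> Wednesday
Weekend days: Saturday, Sunday

No


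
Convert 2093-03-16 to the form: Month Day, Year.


ISO 2093-03-16 parses as year=2093, month=03, day=16
Month 3 -> March

March 16, 2093


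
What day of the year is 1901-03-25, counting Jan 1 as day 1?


Date: March 25, 1901
Days in months 1 through 2: 59
Plus 25 days in March

Day of year: 84


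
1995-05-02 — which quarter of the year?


Month: May (month 5)
Q1: Jan-Mar, Q2: Apr-Jun, Q3: Jul-Sep, Q4: Oct-Dec

Q2


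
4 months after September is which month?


September is month 9
9 + 4 = 13; wrap: 13 - 12 = 1

January


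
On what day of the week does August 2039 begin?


Target: August 1, 2039
Anchor: Jan 1, 2039. With p = 2039 - 1 = 2038: (p + p//4 - p//100 + p//400) mod 7 = (2038 + 509 - 20 + 5) mod 7 = 2532 mod 7 = 5 -> Saturday (Mon=0 ... Sun=6)
Days before August (Jan-Jul): 212 days
Weekday index = (5 + 212) mod 7 = 0

Monday


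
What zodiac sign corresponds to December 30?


Date: December 30
Conventional tropical zodiac dates: Capricorn from December 22 onward; Aquarius starts January 20
December 30 falls within the Capricorn range

Capricorn


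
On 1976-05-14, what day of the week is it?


Date: May 14, 1976
Anchor: Jan 1, 1976. With p = 1976 - 1 = 1975: (p + p//4 - p//100 + p//400) mod 7 = (1975 + 493 - 19 + 4) mod 7 = 2453 mod 7 = 3 -> Thursday (Mon=0 ... Sun=6)
Days before May (Jan-Apr): 121; offset = 121 + 14 - 1 = 134
Weekday index = (3 + 134) mod 7 = 4

Day of the week: Friday


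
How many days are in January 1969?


January 1969

31 days


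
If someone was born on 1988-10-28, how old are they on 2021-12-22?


Birth: 1988-10-28
Reference: 2021-12-22
Year difference: 2021 - 1988 = 33

33 years old


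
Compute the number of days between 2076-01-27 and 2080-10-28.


From 2076-01-27 to 2080-10-28
2076-01-27: day of year = 27
2080-10-28: days before October = 31 + 29 + 31 + 30 + 31 + 30 + 31 + 31 + 30 = 274 (2080 is a leap year); day of year = 274 + 28 = 302
Rest of 2076: 366 - 27 = 339
Full years 2077 (365), 2078 (365), 2079 (365): 1095
Total = 339 + 1095 + 302 = 1736

1736 days


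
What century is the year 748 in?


Century = (year - 1) // 100 + 1
= (748 - 1) // 100 + 1
= 747 // 100 + 1
= 7 + 1

8th century


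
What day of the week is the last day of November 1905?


November 1905 has 30 days
Anchor: Jan 1, 1905. With p = 1905 - 1 = 1904: (p + p//4 - p//100 + p//400) mod 7 = (1904 + 476 - 19 + 4) mod 7 = 2365 mod 7 = 6 -> Sunday (Mon=0 ... Sun=6)
Days before November (Jan-Oct): 304; November 1 index = (6 + 304) mod 7 = 2 -> Wednesday
Last day offset: 30 - 1 = 29 days
Weekday index = (2 + 29) mod 7 = 3

Thursday, November 30


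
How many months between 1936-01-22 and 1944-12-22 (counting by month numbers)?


From January 1936 to December 1944
8 years * 12 = 96 months, plus 11 months = 107

107 months


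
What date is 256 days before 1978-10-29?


Start: 1978-10-29, subtract 256 days
Back 29 days from October 29 reaches September 30, 1978 -> 227 left
September 1978 has 30 days -> back to August 31, 1978 -> 197 left
August 1978 has 31 days -> back to July 31, 1978 -> 166 left
July 1978 has 31 days -> back to June 30, 1978 -> 135 left
June 1978 has 30 days -> back to May 31, 1978 -> 105 left
May 1978 has 31 days -> back to April 30, 1978 -> 74 left
April 1978 has 30 days -> back to March 31, 1978 -> 44 left
March 1978 has 31 days -> back to February 28, 1978 -> 13 left
February 1978: 28 - 13 = 15 -> lands on February 15

Result: 1978-02-15


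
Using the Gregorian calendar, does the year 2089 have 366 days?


Gregorian leap year rule: divisible by 4, but not by 100, unless also by 400.
2089 is not divisible by 4 -> not a leap year

No


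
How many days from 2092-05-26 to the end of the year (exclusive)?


Day of year: 147 of 366
Remaining = 366 - 147

219 days


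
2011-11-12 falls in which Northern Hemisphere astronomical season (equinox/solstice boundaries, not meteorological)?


Date: November 12
Astronomical Autumn (approx.; exact equinox/solstice day varies by year): September 22 to December 20
November 12 falls within the Autumn window

Autumn


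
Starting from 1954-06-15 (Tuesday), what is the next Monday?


Current: Tuesday
Target: Monday
Days ahead: 6

Next Monday: 1954-06-21


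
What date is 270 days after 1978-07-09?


Start: 1978-07-09, add 270 days
July 1978 has 31 days: 31 - 9 = 22 days to July 31 -> 248 left
August 1978 has 31 days -> 217 left
September 1978 has 30 days -> 187 left
October 1978 has 31 days -> 156 left
November 1978 has 30 days -> 126 left
December 1978 has 31 days -> 95 left
January 1979 has 31 days -> 64 left
February 1979 has 28 days -> 36 left
March 1979 has 31 days -> 5 left
April 1979: 5 <= 30 -> lands on April 5

Result: 1979-04-05


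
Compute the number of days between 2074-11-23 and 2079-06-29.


From 2074-11-23 to 2079-06-29
2074-11-23: days before November = 31 + 28 + 31 + 30 + 31 + 30 + 31 + 31 + 30 + 31 = 304 (2074 is not a leap year); day of year = 304 + 23 = 327
2079-06-29: days before June = 31 + 28 + 31 + 30 + 31 = 151 (2079 is not a leap year); day of year = 151 + 29 = 180
Rest of 2074: 365 - 327 = 38
Full years 2075 (365), 2076 (366), 2077 (365), 2078 (365): 1461
Total = 38 + 1461 + 180 = 1679

1679 days


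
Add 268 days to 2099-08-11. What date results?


Start: 2099-08-11, add 268 days
August 2099 has 31 days: 31 - 11 = 20 days to August 31 -> 248 left
September 2099 has 30 days -> 218 left
October 2099 has 31 days -> 187 left
November 2099 has 30 days -> 157 left
December 2099 has 31 days -> 126 left
January 2100 has 31 days -> 95 left
February 2100 has 28 days -> 67 left
March 2100 has 31 days -> 36 left
April 2100 has 30 days -> 6 left
May 2100: 6 <= 31 -> lands on May 6

Result: 2100-05-06


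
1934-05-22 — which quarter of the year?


Month: May (month 5)
Q1: Jan-Mar, Q2: Apr-Jun, Q3: Jul-Sep, Q4: Oct-Dec

Q2


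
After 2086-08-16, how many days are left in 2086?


Day of year: 228 of 365
Remaining = 365 - 228

137 days


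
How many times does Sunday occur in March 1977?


March 1977 has 31 days
Anchor: Jan 1, 1977. With p = 1977 - 1 = 1976: (p + p//4 - p//100 + p//400) mod 7 = (1976 + 494 - 19 + 4) mod 7 = 2455 mod 7 = 5 -> Saturday (Mon=0 ... Sun=6)
Days before March (Jan-Feb): 59; March 1 index = (5 + 59) mod 7 = 1 -> Tuesday
First Sunday is March 6
Sundays: 6, 13, 20, 27

4 Sundays


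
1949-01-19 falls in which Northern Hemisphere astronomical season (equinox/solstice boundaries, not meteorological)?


Date: January 19
Astronomical Winter (approx.; exact equinox/solstice day varies by year): December 21 to March 19
January 19 falls within the Winter window

Winter


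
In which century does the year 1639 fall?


Century = (year - 1) // 100 + 1
= (1639 - 1) // 100 + 1
= 1638 // 100 + 1
= 16 + 1

17th century


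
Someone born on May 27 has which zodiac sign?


Date: May 27
Conventional tropical zodiac dates: Gemini from May 21 onward; Cancer starts June 21
May 27 falls within the Gemini range

Gemini


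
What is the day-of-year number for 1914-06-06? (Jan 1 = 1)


Date: June 6, 1914
Days in months 1 through 5: 151
Plus 6 days in June

Day of year: 157


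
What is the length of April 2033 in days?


April 2033

30 days


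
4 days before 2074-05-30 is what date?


Start: 2074-05-30, subtract 4 days
30 - 4 = 26 stays within May 2074

Result: 2074-05-26


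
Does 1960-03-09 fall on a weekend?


Anchor: Jan 1, 1960. With p = 1960 - 1 = 1959: (p + p//4 - p//100 + p//400) mod 7 = (1959 + 489 - 19 + 4) mod 7 = 2433 mod 7 = 4 -> Friday (Mon=0 ... Sun=6)
Day of year: 69; offset = 68
Weekday index = (4 + 68) mod 7 = 2 -> Wednesday
Weekend days: Saturday, Sunday

No


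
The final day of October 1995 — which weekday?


October 1995 has 31 days
Anchor: Jan 1, 1995. With p = 1995 - 1 = 1994: (p + p//4 - p//100 + p//400) mod 7 = (1994 + 498 - 19 + 4) mod 7 = 2477 mod 7 = 6 -> Sunday (Mon=0 ... Sun=6)
Days before October (Jan-Sep): 273; October 1 index = (6 + 273) mod 7 = 6 -> Sunday
Last day offset: 31 - 1 = 30 days
Weekday index = (6 + 30) mod 7 = 1

Tuesday, October 31


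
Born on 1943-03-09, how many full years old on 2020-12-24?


Birth: 1943-03-09
Reference: 2020-12-24
Year difference: 2020 - 1943 = 77

77 years old


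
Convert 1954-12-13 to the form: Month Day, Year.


ISO 1954-12-13 parses as year=1954, month=12, day=13
Month 12 -> December

December 13, 1954


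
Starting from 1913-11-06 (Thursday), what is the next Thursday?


Current: Thursday
Target: Thursday
Days ahead: 7

Next Thursday: 1913-11-13


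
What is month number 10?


Month 10 of 12

October


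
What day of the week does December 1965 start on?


Target: December 1, 1965
Anchor: Jan 1, 1965. With p = 1965 - 1 = 1964: (p + p//4 - p//100 + p//400) mod 7 = (1964 + 491 - 19 + 4) mod 7 = 2440 mod 7 = 4 -> Friday (Mon=0 ... Sun=6)
Days before December (Jan-Nov): 334 days
Weekday index = (4 + 334) mod 7 = 2

Wednesday


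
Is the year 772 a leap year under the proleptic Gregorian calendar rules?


Gregorian leap year rule: divisible by 4, but not by 100, unless also by 400.
772 is divisible by 4 but not 100 -> leap year

Yes


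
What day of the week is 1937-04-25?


Date: April 25, 1937
Anchor: Jan 1, 1937. With p = 1937 - 1 = 1936: (p + p//4 - p//100 + p//400) mod 7 = (1936 + 484 - 19 + 4) mod 7 = 2405 mod 7 = 4 -> Friday (Mon=0 ... Sun=6)
Days before April (Jan-Mar): 90; offset = 90 + 25 - 1 = 114
Weekday index = (4 + 114) mod 7 = 6

Day of the week: Sunday


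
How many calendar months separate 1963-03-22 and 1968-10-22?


From March 1963 to October 1968
5 years * 12 = 60 months, plus 7 months = 67

67 months


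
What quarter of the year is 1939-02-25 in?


Month: February (month 2)
Q1: Jan-Mar, Q2: Apr-Jun, Q3: Jul-Sep, Q4: Oct-Dec

Q1


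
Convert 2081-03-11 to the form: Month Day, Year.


ISO 2081-03-11 parses as year=2081, month=03, day=11
Month 3 -> March

March 11, 2081


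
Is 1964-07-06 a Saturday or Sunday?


Anchor: Jan 1, 1964. With p = 1964 - 1 = 1963: (p + p//4 - p//100 + p//400) mod 7 = (1963 + 490 - 19 + 4) mod 7 = 2438 mod 7 = 2 -> Wednesday (Mon=0 ... Sun=6)
Day of year: 188; offset = 187
Weekday index = (2 + 187) mod 7 = 0 -> Monday
Weekend days: Saturday, Sunday

No


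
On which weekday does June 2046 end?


June 2046 has 30 days
Anchor: Jan 1, 2046. With p = 2046 - 1 = 2045: (p + p//4 - p//100 + p//400) mod 7 = (2045 + 511 - 20 + 5) mod 7 = 2541 mod 7 = 0 -> Monday (Mon=0 ... Sun=6)
Days before June (Jan-May): 151; June 1 index = (0 + 151) mod 7 = 4 -> Friday
Last day offset: 30 - 1 = 29 days
Weekday index = (4 + 29) mod 7 = 5

Saturday, June 30


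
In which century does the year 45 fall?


Century = (year - 1) // 100 + 1
= (45 - 1) // 100 + 1
= 44 // 100 + 1
= 0 + 1

1st century


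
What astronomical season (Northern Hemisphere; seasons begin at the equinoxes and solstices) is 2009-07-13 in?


Date: July 13
Astronomical Summer (approx.; exact equinox/solstice day varies by year): June 21 to September 21
July 13 falls within the Summer window

Summer


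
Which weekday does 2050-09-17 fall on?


Date: September 17, 2050
Anchor: Jan 1, 2050. With p = 2050 - 1 = 2049: (p + p//4 - p//100 + p//400) mod 7 = (2049 + 512 - 20 + 5) mod 7 = 2546 mod 7 = 5 -> Saturday (Mon=0 ... Sun=6)
Days before September (Jan-Aug): 243; offset = 243 + 17 - 1 = 259
Weekday index = (5 + 259) mod 7 = 5

Day of the week: Saturday


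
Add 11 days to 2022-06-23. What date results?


Start: 2022-06-23, add 11 days
June 2022 has 30 days: 30 - 23 = 7 days to June 30 -> 4 left
July 2022: 4 <= 31 -> lands on July 4

Result: 2022-07-04


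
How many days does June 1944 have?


June 1944

30 days


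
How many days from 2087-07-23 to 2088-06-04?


From 2087-07-23 to 2088-06-04
2087-07-23: days before July = 31 + 28 + 31 + 30 + 31 + 30 = 181 (2087 is not a leap year); day of year = 181 + 23 = 204
2088-06-04: days before June = 31 + 29 + 31 + 30 + 31 = 152 (2088 is a leap year); day of year = 152 + 4 = 156
Rest of 2087: 365 - 204 = 161
Total = 161 + 156 = 317

317 days


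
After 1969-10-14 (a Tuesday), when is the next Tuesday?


Current: Tuesday
Target: Tuesday
Days ahead: 7

Next Tuesday: 1969-10-21


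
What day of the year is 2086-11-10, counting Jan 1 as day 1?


Date: November 10, 2086
Days in months 1 through 10: 304
Plus 10 days in November

Day of year: 314


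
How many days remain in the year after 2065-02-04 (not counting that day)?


Day of year: 35 of 365
Remaining = 365 - 35

330 days


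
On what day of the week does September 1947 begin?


Target: September 1, 1947
Anchor: Jan 1, 1947. With p = 1947 - 1 = 1946: (p + p//4 - p//100 + p//400) mod 7 = (1946 + 486 - 19 + 4) mod 7 = 2417 mod 7 = 2 -> Wednesday (Mon=0 ... Sun=6)
Days before September (Jan-Aug): 243 days
Weekday index = (2 + 243) mod 7 = 0

Monday


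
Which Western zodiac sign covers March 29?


Date: March 29
Conventional tropical zodiac dates: Aries from March 21 onward; Taurus starts April 20
March 29 falls within the Aries range

Aries


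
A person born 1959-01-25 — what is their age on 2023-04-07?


Birth: 1959-01-25
Reference: 2023-04-07
Year difference: 2023 - 1959 = 64

64 years old


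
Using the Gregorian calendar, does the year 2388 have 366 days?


Gregorian leap year rule: divisible by 4, but not by 100, unless also by 400.
2388 is divisible by 4 but not 100 -> leap year

Yes


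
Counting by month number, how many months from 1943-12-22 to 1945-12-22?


From December 1943 to December 1945
2 years * 12 = 24 months = 24

24 months


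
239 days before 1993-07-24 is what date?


Start: 1993-07-24, subtract 239 days
Back 24 days from July 24 reaches June 30, 1993 -> 215 left
June 1993 has 30 days -> back to May 31, 1993 -> 185 left
May 1993 has 31 days -> back to April 30, 1993 -> 154 left
April 1993 has 30 days -> back to March 31, 1993 -> 124 left
March 1993 has 31 days -> back to February 28, 1993 -> 93 left
February 1993 has 28 days -> back to January 31, 1993 -> 65 left
January 1993 has 31 days -> back to December 31, 1992 -> 34 left
December 1992 has 31 days -> back to November 30, 1992 -> 3 left
November 1992: 30 - 3 = 27 -> lands on November 27

Result: 1992-11-27


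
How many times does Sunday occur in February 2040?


February 2040 has 29 days
Anchor: Jan 1, 2040. With p = 2040 - 1 = 2039: (p + p//4 - p//100 + p//400) mod 7 = (2039 + 509 - 20 + 5) mod 7 = 2533 mod 7 = 6 -> Sunday (Mon=0 ... Sun=6)
Days before February (Jan): 31; February 1 index = (6 + 31) mod 7 = 2 -> Wednesday
First Sunday is February 5
Sundays: 5, 12, 19, 26

4 Sundays


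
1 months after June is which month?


June is month 6
6 + 1 = 7

July


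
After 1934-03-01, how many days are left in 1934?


Day of year: 60 of 365
Remaining = 365 - 60

305 days


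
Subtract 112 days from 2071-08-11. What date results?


Start: 2071-08-11, subtract 112 days
Back 11 days from August 11 reaches July 31, 2071 -> 101 left
July 2071 has 31 days -> back to June 30, 2071 -> 70 left
June 2071 has 30 days -> back to May 31, 2071 -> 40 left
May 2071 has 31 days -> back to April 30, 2071 -> 9 left
April 2071: 30 - 9 = 21 -> lands on April 21

Result: 2071-04-21


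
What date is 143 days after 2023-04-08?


Start: 2023-04-08, add 143 days
April 2023 has 30 days: 30 - 8 = 22 days to April 30 -> 121 left
May 2023 has 31 days -> 90 left
June 2023 has 30 days -> 60 left
July 2023 has 31 days -> 29 left
August 2023: 29 <= 31 -> lands on August 29

Result: 2023-08-29


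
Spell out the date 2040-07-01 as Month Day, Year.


ISO 2040-07-01 parses as year=2040, month=07, day=01
Month 7 -> July

July 1, 2040


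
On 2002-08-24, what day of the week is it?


Date: August 24, 2002
Anchor: Jan 1, 2002. With p = 2002 - 1 = 2001: (p + p//4 - p//100 + p//400) mod 7 = (2001 + 500 - 20 + 5) mod 7 = 2486 mod 7 = 1 -> Tuesday (Mon=0 ... Sun=6)
Days before August (Jan-Jul): 212; offset = 212 + 24 - 1 = 235
Weekday index = (1 + 235) mod 7 = 5

Day of the week: Saturday


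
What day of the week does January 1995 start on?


Target: January 1, 1995
Anchor: Jan 1, 1995. With p = 1995 - 1 = 1994: (p + p//4 - p//100 + p//400) mod 7 = (1994 + 498 - 19 + 4) mod 7 = 2477 mod 7 = 6 -> Sunday (Mon=0 ... Sun=6)
Offset from anchor: 0 days
Weekday index = (6 + 0) mod 7 = 6

Sunday


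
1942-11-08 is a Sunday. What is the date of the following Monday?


Current: Sunday
Target: Monday
Days ahead: 1

Next Monday: 1942-11-09


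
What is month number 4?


Month 4 of 12

April


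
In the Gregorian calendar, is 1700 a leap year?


Gregorian leap year rule: divisible by 4, but not by 100, unless also by 400.
1700 is divisible by 100 but not 400 -> not a leap year

No


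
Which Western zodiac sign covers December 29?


Date: December 29
Conventional tropical zodiac dates: Capricorn from December 22 onward; Aquarius starts January 20
December 29 falls within the Capricorn range

Capricorn


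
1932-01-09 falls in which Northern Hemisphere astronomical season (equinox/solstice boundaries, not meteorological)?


Date: January 9
Astronomical Winter (approx.; exact equinox/solstice day varies by year): December 21 to March 19
January 9 falls within the Winter window

Winter


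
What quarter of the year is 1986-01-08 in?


Month: January (month 1)
Q1: Jan-Mar, Q2: Apr-Jun, Q3: Jul-Sep, Q4: Oct-Dec

Q1


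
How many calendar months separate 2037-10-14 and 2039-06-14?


From October 2037 to June 2039
2 years * 12 = 24 months, minus 4 months = 20

20 months


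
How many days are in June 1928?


June 1928

30 days


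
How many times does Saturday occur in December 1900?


December 1900 has 31 days
Anchor: Jan 1, 1900. With p = 1900 - 1 = 1899: (p + p//4 - p//100 + p//400) mod 7 = (1899 + 474 - 18 + 4) mod 7 = 2359 mod 7 = 0 -> Monday (Mon=0 ... Sun=6)
Days before December (Jan-Nov): 334; December 1 index = (0 + 334) mod 7 = 5 -> Saturday
First Saturday is December 1
Saturdays: 1, 8, 15, 22, 29

5 Saturdays


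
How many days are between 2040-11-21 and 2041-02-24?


From 2040-11-21 to 2041-02-24
2040-11-21: days before November = 31 + 29 + 31 + 30 + 31 + 30 + 31 + 31 + 30 + 31 = 305 (2040 is a leap year); day of year = 305 + 21 = 326
2041-02-24: days before February = 31; day of year = 31 + 24 = 55
Rest of 2040: 366 - 326 = 40
Total = 40 + 55 = 95

95 days


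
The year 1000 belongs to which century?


Century = (year - 1) // 100 + 1
= (1000 - 1) // 100 + 1
= 999 // 100 + 1
= 9 + 1

10th century


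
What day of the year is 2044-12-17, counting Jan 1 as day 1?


Date: December 17, 2044
Days in months 1 through 11: 335
Plus 17 days in December

Day of year: 352


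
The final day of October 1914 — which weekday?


October 1914 has 31 days
Anchor: Jan 1, 1914. With p = 1914 - 1 = 1913: (p + p//4 - p//100 + p//400) mod 7 = (1913 + 478 - 19 + 4) mod 7 = 2376 mod 7 = 3 -> Thursday (Mon=0 ... Sun=6)
Days before October (Jan-Sep): 273; October 1 index = (3 + 273) mod 7 = 3 -> Thursday
Last day offset: 31 - 1 = 30 days
Weekday index = (3 + 30) mod 7 = 5

Saturday, October 31


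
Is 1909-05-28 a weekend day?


Anchor: Jan 1, 1909. With p = 1909 - 1 = 1908: (p + p//4 - p//100 + p//400) mod 7 = (1908 + 477 - 19 + 4) mod 7 = 2370 mod 7 = 4 -> Friday (Mon=0 ... Sun=6)
Day of year: 148; offset = 147
Weekday index = (4 + 147) mod 7 = 4 -> Friday
Weekend days: Saturday, Sunday

No


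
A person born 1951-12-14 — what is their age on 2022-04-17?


Birth: 1951-12-14
Reference: 2022-04-17
Year difference: 2022 - 1951 = 71
Birthday not yet reached in 2022, subtract 1

70 years old


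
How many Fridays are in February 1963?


February 1963 has 28 days
Anchor: Jan 1, 1963. With p = 1963 - 1 = 1962: (p + p//4 - p//100 + p//400) mod 7 = (1962 + 490 - 19 + 4) mod 7 = 2437 mod 7 = 1 -> Tuesday (Mon=0 ... Sun=6)
Days before February (Jan): 31; February 1 index = (1 + 31) mod 7 = 4 -> Friday
First Friday is February 1
Fridays: 1, 8, 15, 22

4 Fridays


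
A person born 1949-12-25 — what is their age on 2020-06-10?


Birth: 1949-12-25
Reference: 2020-06-10
Year difference: 2020 - 1949 = 71
Birthday not yet reached in 2020, subtract 1

70 years old


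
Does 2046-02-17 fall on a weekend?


Anchor: Jan 1, 2046. With p = 2046 - 1 = 2045: (p + p//4 - p//100 + p//400) mod 7 = (2045 + 511 - 20 + 5) mod 7 = 2541 mod 7 = 0 -> Monday (Mon=0 ... Sun=6)
Day of year: 48; offset = 47
Weekday index = (0 + 47) mod 7 = 5 -> Saturday
Weekend days: Saturday, Sunday

Yes


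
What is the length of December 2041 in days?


December 2041

31 days


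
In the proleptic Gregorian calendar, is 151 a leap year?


Gregorian leap year rule: divisible by 4, but not by 100, unless also by 400.
151 is not divisible by 4 -> not a leap year

No


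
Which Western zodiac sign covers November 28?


Date: November 28
Conventional tropical zodiac dates: Sagittarius from November 22 onward; Capricorn starts December 22
November 28 falls within the Sagittarius range

Sagittarius


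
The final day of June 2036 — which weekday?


June 2036 has 30 days
Anchor: Jan 1, 2036. With p = 2036 - 1 = 2035: (p + p//4 - p//100 + p//400) mod 7 = (2035 + 508 - 20 + 5) mod 7 = 2528 mod 7 = 1 -> Tuesday (Mon=0 ... Sun=6)
Days before June (Jan-May): 152; June 1 index = (1 + 152) mod 7 = 6 -> Sunday
Last day offset: 30 - 1 = 29 days
Weekday index = (6 + 29) mod 7 = 0

Monday, June 30


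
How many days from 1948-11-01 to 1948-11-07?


From 1948-11-01 to 1948-11-07
1948-11-01: days before November = 31 + 29 + 31 + 30 + 31 + 30 + 31 + 31 + 30 + 31 = 305 (1948 is a leap year); day of year = 305 + 1 = 306
1948-11-07: days before November = 31 + 29 + 31 + 30 + 31 + 30 + 31 + 31 + 30 + 31 = 305 (1948 is a leap year); day of year = 305 + 7 = 312
Same year: 312 - 306 = 6

6 days


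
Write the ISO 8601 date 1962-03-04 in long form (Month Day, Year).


ISO 1962-03-04 parses as year=1962, month=03, day=04
Month 3 -> March

March 4, 1962


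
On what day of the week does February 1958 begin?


Target: February 1, 1958
Anchor: Jan 1, 1958. With p = 1958 - 1 = 1957: (p + p//4 - p//100 + p//400) mod 7 = (1957 + 489 - 19 + 4) mod 7 = 2431 mod 7 = 2 -> Wednesday (Mon=0 ... Sun=6)
Days before February (Jan): 31 days
Weekday index = (2 + 31) mod 7 = 5

Saturday


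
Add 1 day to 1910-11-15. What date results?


Start: 1910-11-15, add 1 day
November 1910 has 30 days; 15 + 1 = 16 stays within November

Result: 1910-11-16


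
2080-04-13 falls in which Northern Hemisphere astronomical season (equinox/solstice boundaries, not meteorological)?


Date: April 13
Astronomical Spring (approx.; exact equinox/solstice day varies by year): March 20 to June 20
April 13 falls within the Spring window

Spring


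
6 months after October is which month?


October is month 10
10 + 6 = 16; wrap: 16 - 12 = 4

April


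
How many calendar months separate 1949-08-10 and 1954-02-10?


From August 1949 to February 1954
5 years * 12 = 60 months, minus 6 months = 54

54 months


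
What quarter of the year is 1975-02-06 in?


Month: February (month 2)
Q1: Jan-Mar, Q2: Apr-Jun, Q3: Jul-Sep, Q4: Oct-Dec

Q1


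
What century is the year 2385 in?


Century = (year - 1) // 100 + 1
= (2385 - 1) // 100 + 1
= 2384 // 100 + 1
= 23 + 1

24th century


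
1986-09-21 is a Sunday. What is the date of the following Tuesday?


Current: Sunday
Target: Tuesday
Days ahead: 2

Next Tuesday: 1986-09-23


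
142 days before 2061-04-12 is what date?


Start: 2061-04-12, subtract 142 days
Back 12 days from April 12 reaches March 31, 2061 -> 130 left
March 2061 has 31 days -> back to February 28, 2061 -> 99 left
February 2061 has 28 days -> back to January 31, 2061 -> 71 left
January 2061 has 31 days -> back to December 31, 2060 -> 40 left
December 2060 has 31 days -> back to November 30, 2060 -> 9 left
November 2060: 30 - 9 = 21 -> lands on November 21

Result: 2060-11-21


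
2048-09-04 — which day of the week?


Date: September 4, 2048
Anchor: Jan 1, 2048. With p = 2048 - 1 = 2047: (p + p//4 - p//100 + p//400) mod 7 = (2047 + 511 - 20 + 5) mod 7 = 2543 mod 7 = 2 -> Wednesday (Mon=0 ... Sun=6)
Days before September (Jan-Aug): 244; offset = 244 + 4 - 1 = 247
Weekday index = (2 + 247) mod 7 = 4

Day of the week: Friday


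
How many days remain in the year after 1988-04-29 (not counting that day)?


Day of year: 120 of 366
Remaining = 366 - 120

246 days


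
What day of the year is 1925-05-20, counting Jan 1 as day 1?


Date: May 20, 1925
Days in months 1 through 4: 120
Plus 20 days in May

Day of year: 140


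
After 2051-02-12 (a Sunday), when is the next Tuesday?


Current: Sunday
Target: Tuesday
Days ahead: 2

Next Tuesday: 2051-02-14


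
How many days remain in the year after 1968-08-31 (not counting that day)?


Day of year: 244 of 366
Remaining = 366 - 244

122 days


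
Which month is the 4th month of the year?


Month 4 of 12

April


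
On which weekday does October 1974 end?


October 1974 has 31 days
Anchor: Jan 1, 1974. With p = 1974 - 1 = 1973: (p + p//4 - p//100 + p//400) mod 7 = (1973 + 493 - 19 + 4) mod 7 = 2451 mod 7 = 1 -> Tuesday (Mon=0 ... Sun=6)
Days before October (Jan-Sep): 273; October 1 index = (1 + 273) mod 7 = 1 -> Tuesday
Last day offset: 31 - 1 = 30 days
Weekday index = (1 + 30) mod 7 = 3

Thursday, October 31


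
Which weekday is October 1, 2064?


Target: October 1, 2064
Anchor: Jan 1, 2064. With p = 2064 - 1 = 2063: (p + p//4 - p//100 + p//400) mod 7 = (2063 + 515 - 20 + 5) mod 7 = 2563 mod 7 = 1 -> Tuesday (Mon=0 ... Sun=6)
Days before October (Jan-Sep): 274 days
Weekday index = (1 + 274) mod 7 = 2

Wednesday


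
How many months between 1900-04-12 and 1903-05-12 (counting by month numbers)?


From April 1900 to May 1903
3 years * 12 = 36 months, plus 1 month = 37

37 months


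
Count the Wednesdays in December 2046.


December 2046 has 31 days
Anchor: Jan 1, 2046. With p = 2046 - 1 = 2045: (p + p//4 - p//100 + p//400) mod 7 = (2045 + 511 - 20 + 5) mod 7 = 2541 mod 7 = 0 -> Monday (Mon=0 ... Sun=6)
Days before December (Jan-Nov): 334; December 1 index = (0 + 334) mod 7 = 5 -> Saturday
First Wednesday is December 5
Wednesdays: 5, 12, 19, 26

4 Wednesdays


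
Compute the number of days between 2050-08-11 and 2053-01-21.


From 2050-08-11 to 2053-01-21
2050-08-11: days before August = 31 + 28 + 31 + 30 + 31 + 30 + 31 = 212 (2050 is not a leap year); day of year = 212 + 11 = 223
2053-01-21: day of year = 21
Rest of 2050: 365 - 223 = 142
Full years 2051 (365), 2052 (366): 731
Total = 142 + 731 + 21 = 894

894 days


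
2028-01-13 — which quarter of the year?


Month: January (month 1)
Q1: Jan-Mar, Q2: Apr-Jun, Q3: Jul-Sep, Q4: Oct-Dec

Q1


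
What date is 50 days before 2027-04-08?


Start: 2027-04-08, subtract 50 days
Back 8 days from April 8 reaches March 31, 2027 -> 42 left
March 2027 has 31 days -> back to February 28, 2027 -> 11 left
February 2027: 28 - 11 = 17 -> lands on February 17

Result: 2027-02-17


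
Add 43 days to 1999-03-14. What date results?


Start: 1999-03-14, add 43 days
March 1999 has 31 days: 31 - 14 = 17 days to March 31 -> 26 left
April 1999: 26 <= 30 -> lands on April 26

Result: 1999-04-26


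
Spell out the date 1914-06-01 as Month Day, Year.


ISO 1914-06-01 parses as year=1914, month=06, day=01
Month 6 -> June

June 1, 1914


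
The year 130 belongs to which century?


Century = (year - 1) // 100 + 1
= (130 - 1) // 100 + 1
= 129 // 100 + 1
= 1 + 1

2nd century


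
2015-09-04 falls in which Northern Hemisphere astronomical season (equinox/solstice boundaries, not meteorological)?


Date: September 4
Astronomical Summer (approx.; exact equinox/solstice day varies by year): June 21 to September 21
September 4 falls within the Summer window

Summer


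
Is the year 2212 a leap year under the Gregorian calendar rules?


Gregorian leap year rule: divisible by 4, but not by 100, unless also by 400.
2212 is divisible by 4 but not 100 -> leap year

Yes


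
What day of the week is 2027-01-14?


Date: January 14, 2027
Anchor: Jan 1, 2027. With p = 2027 - 1 = 2026: (p + p//4 - p//100 + p//400) mod 7 = (2026 + 506 - 20 + 5) mod 7 = 2517 mod 7 = 4 -> Friday (Mon=0 ... Sun=6)
Days into year = 14 - 1 = 13
Weekday index = (4 + 13) mod 7 = 3

Day of the week: Thursday


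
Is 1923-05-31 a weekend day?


Anchor: Jan 1, 1923. With p = 1923 - 1 = 1922: (p + p//4 - p//100 + p//400) mod 7 = (1922 + 480 - 19 + 4) mod 7 = 2387 mod 7 = 0 -> Monday (Mon=0 ... Sun=6)
Day of year: 151; offset = 150
Weekday index = (0 + 150) mod 7 = 3 -> Thursday
Weekend days: Saturday, Sunday

No


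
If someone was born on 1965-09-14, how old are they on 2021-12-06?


Birth: 1965-09-14
Reference: 2021-12-06
Year difference: 2021 - 1965 = 56

56 years old


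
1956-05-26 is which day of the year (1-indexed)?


Date: May 26, 1956
Days in months 1 through 4: 121
Plus 26 days in May

Day of year: 147


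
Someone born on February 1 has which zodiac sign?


Date: February 1
Conventional tropical zodiac dates: Aquarius from January 20 onward; Pisces starts February 19
February 1 falls within the Aquarius range

Aquarius


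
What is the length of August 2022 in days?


August 2022

31 days


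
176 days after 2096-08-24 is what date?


Start: 2096-08-24, add 176 days
August 2096 has 31 days: 31 - 24 = 7 days to August 31 -> 169 left
September 2096 has 30 days -> 139 left
October 2096 has 31 days -> 108 left
November 2096 has 30 days -> 78 left
December 2096 has 31 days -> 47 left
January 2097 has 31 days -> 16 left
February 2097: 16 <= 28 -> lands on February 16

Result: 2097-02-16


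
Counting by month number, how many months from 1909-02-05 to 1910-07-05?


From February 1909 to July 1910
1 year * 12 = 12 months, plus 5 months = 17

17 months


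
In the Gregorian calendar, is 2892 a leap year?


Gregorian leap year rule: divisible by 4, but not by 100, unless also by 400.
2892 is divisible by 4 but not 100 -> leap year

Yes


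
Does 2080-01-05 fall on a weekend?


Anchor: Jan 1, 2080. With p = 2080 - 1 = 2079: (p + p//4 - p//100 + p//400) mod 7 = (2079 + 519 - 20 + 5) mod 7 = 2583 mod 7 = 0 -> Monday (Mon=0 ... Sun=6)
Day of year: 5; offset = 4
Weekday index = (0 + 4) mod 7 = 4 -> Friday
Weekend days: Saturday, Sunday

No


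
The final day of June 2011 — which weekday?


June 2011 has 30 days
Anchor: Jan 1, 2011. With p = 2011 - 1 = 2010: (p + p//4 - p//100 + p//400) mod 7 = (2010 + 502 - 20 + 5) mod 7 = 2497 mod 7 = 5 -> Saturday (Mon=0 ... Sun=6)
Days before June (Jan-May): 151; June 1 index = (5 + 151) mod 7 = 2 -> Wednesday
Last day offset: 30 - 1 = 29 days
Weekday index = (2 + 29) mod 7 = 3

Thursday, June 30


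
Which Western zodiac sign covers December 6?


Date: December 6
Conventional tropical zodiac dates: Sagittarius from November 22 onward; Capricorn starts December 22
December 6 falls within the Sagittarius range

Sagittarius


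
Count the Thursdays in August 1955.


August 1955 has 31 days
Anchor: Jan 1, 1955. With p = 1955 - 1 = 1954: (p + p//4 - p//100 + p//400) mod 7 = (1954 + 488 - 19 + 4) mod 7 = 2427 mod 7 = 5 -> Saturday (Mon=0 ... Sun=6)
Days before August (Jan-Jul): 212; August 1 index = (5 + 212) mod 7 = 0 -> Monday
First Thursday is August 4
Thursdays: 4, 11, 18, 25

4 Thursdays


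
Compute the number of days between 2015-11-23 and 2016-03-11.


From 2015-11-23 to 2016-03-11
2015-11-23: days before November = 31 + 28 + 31 + 30 + 31 + 30 + 31 + 31 + 30 + 31 = 304 (2015 is not a leap year); day of year = 304 + 23 = 327
2016-03-11: days before March = 31 + 29 = 60 (2016 is a leap year); day of year = 60 + 11 = 71
Rest of 2015: 365 - 327 = 38
Total = 38 + 71 = 109

109 days


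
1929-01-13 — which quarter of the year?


Month: January (month 1)
Q1: Jan-Mar, Q2: Apr-Jun, Q3: Jul-Sep, Q4: Oct-Dec

Q1


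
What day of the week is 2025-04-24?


Date: April 24, 2025
Anchor: Jan 1, 2025. With p = 2025 - 1 = 2024: (p + p//4 - p//100 + p//400) mod 7 = (2024 + 506 - 20 + 5) mod 7 = 2515 mod 7 = 2 -> Wednesday (Mon=0 ... Sun=6)
Days before April (Jan-Mar): 90; offset = 90 + 24 - 1 = 113
Weekday index = (2 + 113) mod 7 = 3

Day of the week: Thursday


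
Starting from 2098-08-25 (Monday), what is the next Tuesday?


Current: Monday
Target: Tuesday
Days ahead: 1

Next Tuesday: 2098-08-26


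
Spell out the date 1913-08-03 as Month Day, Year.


ISO 1913-08-03 parses as year=1913, month=08, day=03
Month 8 -> August

August 3, 1913


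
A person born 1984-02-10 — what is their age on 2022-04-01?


Birth: 1984-02-10
Reference: 2022-04-01
Year difference: 2022 - 1984 = 38

38 years old


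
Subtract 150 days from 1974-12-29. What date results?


Start: 1974-12-29, subtract 150 days
Back 29 days from December 29 reaches November 30, 1974 -> 121 left
November 1974 has 30 days -> back to October 31, 1974 -> 91 left
October 1974 has 31 days -> back to September 30, 1974 -> 60 left
September 1974 has 30 days -> back to August 31, 1974 -> 30 left
August 1974: 31 - 30 = 1 -> lands on August 1

Result: 1974-08-01


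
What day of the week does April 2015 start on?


Target: April 1, 2015
Anchor: Jan 1, 2015. With p = 2015 - 1 = 2014: (p + p//4 - p//100 + p//400) mod 7 = (2014 + 503 - 20 + 5) mod 7 = 2502 mod 7 = 3 -> Thursday (Mon=0 ... Sun=6)
Days before April (Jan-Mar): 90 days
Weekday index = (3 + 90) mod 7 = 2

Wednesday


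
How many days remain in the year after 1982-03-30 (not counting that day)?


Day of year: 89 of 365
Remaining = 365 - 89

276 days
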